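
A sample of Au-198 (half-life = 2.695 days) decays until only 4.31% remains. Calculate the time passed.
t = t½ × log₂(N₀/N) = 12.22 days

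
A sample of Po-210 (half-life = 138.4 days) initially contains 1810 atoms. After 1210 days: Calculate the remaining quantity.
N = N₀(1/2)^(t/t½) = 4.225 atoms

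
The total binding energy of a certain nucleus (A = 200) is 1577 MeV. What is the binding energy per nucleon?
B.E./A = 1577/200 = 7.885 MeV/nucleon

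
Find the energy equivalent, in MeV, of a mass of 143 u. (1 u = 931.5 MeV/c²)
E = mc² = 1.332e5 MeV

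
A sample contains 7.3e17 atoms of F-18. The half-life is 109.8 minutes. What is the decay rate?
A = λN = 4.608e15 decays/minute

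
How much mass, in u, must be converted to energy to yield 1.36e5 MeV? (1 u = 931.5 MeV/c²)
m = E/c² = 146 u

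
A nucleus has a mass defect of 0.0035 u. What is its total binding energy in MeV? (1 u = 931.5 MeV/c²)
B.E. = Δm × 931.5 = 3.26 MeV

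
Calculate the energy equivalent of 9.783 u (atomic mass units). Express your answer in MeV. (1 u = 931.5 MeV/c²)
E = mc² = 9113 MeV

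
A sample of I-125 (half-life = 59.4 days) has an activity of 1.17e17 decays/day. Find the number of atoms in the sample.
N = A/λ = 1.003e19 atoms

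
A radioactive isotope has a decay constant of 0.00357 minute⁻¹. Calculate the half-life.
t½ = ln(2)/λ = 194.2 minutes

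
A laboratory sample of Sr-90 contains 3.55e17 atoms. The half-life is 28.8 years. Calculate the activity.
A = λN = 8.544e15 decays/year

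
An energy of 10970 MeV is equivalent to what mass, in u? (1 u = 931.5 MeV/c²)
m = E/c² = 11.78 u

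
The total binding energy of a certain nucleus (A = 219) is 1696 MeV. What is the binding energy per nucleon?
B.E./A = 1696/219 = 7.744 MeV/nucleon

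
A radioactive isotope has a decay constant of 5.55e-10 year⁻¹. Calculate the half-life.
t½ = ln(2)/λ = 1.249e9 years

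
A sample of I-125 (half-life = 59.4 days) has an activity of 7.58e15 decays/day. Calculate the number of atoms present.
N = A/λ = 6.496e17 atoms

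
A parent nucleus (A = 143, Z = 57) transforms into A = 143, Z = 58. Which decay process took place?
ΔA = 0, ΔZ = +1 ⇒ beta-minus decay (β⁻)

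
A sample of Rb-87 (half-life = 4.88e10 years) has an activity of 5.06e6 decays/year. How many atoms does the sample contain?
N = A/λ = 3.562e17 atoms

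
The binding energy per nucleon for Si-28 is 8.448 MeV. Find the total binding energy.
B.E. = 8.448 × 28 = 236.5 MeV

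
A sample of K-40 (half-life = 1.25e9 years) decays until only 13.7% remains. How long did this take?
t = t½ × log₂(N₀/N) = 3.585e9 years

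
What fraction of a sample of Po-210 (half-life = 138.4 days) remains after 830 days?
N/N₀ = (1/2)^(t/t½) = 0.01566 = 1.57%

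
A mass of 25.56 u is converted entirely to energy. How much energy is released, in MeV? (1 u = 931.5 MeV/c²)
E = mc² = 23810 MeV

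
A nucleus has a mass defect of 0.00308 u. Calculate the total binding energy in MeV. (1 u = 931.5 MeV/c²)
B.E. = Δm × 931.5 = 2.869 MeV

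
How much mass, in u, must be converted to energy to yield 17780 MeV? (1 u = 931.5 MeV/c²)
m = E/c² = 19.09 u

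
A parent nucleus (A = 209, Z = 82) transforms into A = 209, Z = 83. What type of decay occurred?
ΔA = 0, ΔZ = +1 ⇒ beta-minus decay (β⁻)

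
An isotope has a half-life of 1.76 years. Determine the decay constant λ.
λ = ln(2)/t½ = 0.3938 year⁻¹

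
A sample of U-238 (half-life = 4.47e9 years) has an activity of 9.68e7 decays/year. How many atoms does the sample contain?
N = A/λ = 6.242e17 atoms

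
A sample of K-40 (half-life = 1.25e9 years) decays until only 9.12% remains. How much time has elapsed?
t = t½ × log₂(N₀/N) = 4.319e9 years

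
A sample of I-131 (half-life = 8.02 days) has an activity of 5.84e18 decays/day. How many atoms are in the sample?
N = A/λ = 6.757e19 atoms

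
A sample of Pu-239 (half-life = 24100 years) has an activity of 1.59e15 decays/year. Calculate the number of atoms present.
N = A/λ = 5.528e19 atoms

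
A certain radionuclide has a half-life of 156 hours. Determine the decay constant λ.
λ = ln(2)/t½ = 0.004443 hour⁻¹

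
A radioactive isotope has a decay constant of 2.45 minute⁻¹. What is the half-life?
t½ = ln(2)/λ = 0.2829 minutes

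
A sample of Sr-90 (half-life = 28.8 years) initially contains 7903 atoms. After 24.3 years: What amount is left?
N = N₀(1/2)^(t/t½) = 4403 atoms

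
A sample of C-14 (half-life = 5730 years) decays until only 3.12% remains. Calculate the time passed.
t = t½ × log₂(N₀/N) = 28660 years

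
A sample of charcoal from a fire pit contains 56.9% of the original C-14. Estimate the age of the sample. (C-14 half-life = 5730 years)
Age = t½ × log₂(1/ratio) = 4661 years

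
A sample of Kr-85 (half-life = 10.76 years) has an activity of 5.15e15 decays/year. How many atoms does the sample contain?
N = A/λ = 7.995e16 atoms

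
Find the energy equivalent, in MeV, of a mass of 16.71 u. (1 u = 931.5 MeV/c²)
E = mc² = 15570 MeV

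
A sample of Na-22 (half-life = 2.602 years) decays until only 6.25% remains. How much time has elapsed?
t = t½ × log₂(N₀/N) = 10.41 years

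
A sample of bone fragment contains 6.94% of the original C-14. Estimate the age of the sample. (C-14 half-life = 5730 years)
Age = t½ × log₂(1/ratio) = 22050 years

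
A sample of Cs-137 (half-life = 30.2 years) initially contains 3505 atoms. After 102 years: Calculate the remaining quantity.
N = N₀(1/2)^(t/t½) = 337.3 atoms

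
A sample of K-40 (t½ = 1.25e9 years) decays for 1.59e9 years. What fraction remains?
N/N₀ = (1/2)^(t/t½) = 0.4141 = 41.4%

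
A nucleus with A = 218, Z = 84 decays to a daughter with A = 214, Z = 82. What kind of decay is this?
ΔA = -4, ΔZ = -2 ⇒ alpha decay (α)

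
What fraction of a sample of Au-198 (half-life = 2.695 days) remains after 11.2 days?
N/N₀ = (1/2)^(t/t½) = 0.0561 = 5.61%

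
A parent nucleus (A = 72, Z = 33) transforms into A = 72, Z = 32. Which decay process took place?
ΔA = 0, ΔZ = -1 ⇒ beta-plus decay (β⁺) or electron capture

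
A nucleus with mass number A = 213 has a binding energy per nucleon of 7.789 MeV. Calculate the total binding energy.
B.E. = 7.789 × 213 = 1659 MeV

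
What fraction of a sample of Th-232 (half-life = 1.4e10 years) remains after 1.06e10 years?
N/N₀ = (1/2)^(t/t½) = 0.5917 = 59.2%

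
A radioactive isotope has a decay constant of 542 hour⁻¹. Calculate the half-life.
t½ = ln(2)/λ = 0.001279 hours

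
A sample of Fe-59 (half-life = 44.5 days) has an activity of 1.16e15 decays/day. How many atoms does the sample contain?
N = A/λ = 7.447e16 atoms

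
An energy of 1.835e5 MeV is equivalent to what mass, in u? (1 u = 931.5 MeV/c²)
m = E/c² = 197 u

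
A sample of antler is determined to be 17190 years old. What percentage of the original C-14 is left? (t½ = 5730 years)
N/N₀ = (1/2)^(t/t½) = 0.125 = 12.5%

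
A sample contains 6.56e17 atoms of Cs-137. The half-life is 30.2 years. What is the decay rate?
A = λN = 1.506e16 decays/year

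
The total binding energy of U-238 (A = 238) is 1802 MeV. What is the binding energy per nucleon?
B.E./A = 1802/238 = 7.571 MeV/nucleon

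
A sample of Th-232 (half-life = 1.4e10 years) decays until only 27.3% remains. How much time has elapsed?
t = t½ × log₂(N₀/N) = 2.622e10 years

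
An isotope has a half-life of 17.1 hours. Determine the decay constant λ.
λ = ln(2)/t½ = 0.04053 hour⁻¹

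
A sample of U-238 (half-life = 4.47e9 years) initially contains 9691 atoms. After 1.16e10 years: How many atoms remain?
N = N₀(1/2)^(t/t½) = 1604 atoms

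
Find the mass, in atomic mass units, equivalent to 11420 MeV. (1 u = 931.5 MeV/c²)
m = E/c² = 12.26 u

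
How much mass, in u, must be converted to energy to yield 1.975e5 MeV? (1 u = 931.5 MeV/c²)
m = E/c² = 212 u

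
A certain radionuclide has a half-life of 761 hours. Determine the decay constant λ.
λ = ln(2)/t½ = 9.108e-4 hour⁻¹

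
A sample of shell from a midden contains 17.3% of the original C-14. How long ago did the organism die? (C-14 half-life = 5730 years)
Age = t½ × log₂(1/ratio) = 14500 years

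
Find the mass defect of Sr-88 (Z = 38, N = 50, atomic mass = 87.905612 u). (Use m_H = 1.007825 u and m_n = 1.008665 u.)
Δm = Z·m_H + N·m_n − M = 0.825 u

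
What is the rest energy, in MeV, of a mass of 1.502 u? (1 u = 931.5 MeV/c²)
E = mc² = 1399 MeV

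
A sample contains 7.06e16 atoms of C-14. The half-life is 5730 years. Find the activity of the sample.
A = λN = 8.54e12 decays/year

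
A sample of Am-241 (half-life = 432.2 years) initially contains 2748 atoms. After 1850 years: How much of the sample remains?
N = N₀(1/2)^(t/t½) = 141.4 atoms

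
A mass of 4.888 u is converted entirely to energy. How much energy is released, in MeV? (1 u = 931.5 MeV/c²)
E = mc² = 4553 MeV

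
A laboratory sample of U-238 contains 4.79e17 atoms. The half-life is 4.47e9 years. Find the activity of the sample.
A = λN = 7.428e7 decays/year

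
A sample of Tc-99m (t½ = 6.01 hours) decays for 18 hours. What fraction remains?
N/N₀ = (1/2)^(t/t½) = 0.1254 = 12.5%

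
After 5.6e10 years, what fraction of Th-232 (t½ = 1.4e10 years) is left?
N/N₀ = (1/2)^(t/t½) = 0.0625 = 6.25%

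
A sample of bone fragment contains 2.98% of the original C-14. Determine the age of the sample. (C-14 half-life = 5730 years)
Age = t½ × log₂(1/ratio) = 29040 years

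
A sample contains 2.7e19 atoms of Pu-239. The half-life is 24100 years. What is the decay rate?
A = λN = 7.766e14 decays/year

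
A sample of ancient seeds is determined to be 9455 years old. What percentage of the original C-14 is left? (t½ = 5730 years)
N/N₀ = (1/2)^(t/t½) = 0.3186 = 31.9%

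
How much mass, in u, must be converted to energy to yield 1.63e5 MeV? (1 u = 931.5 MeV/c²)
m = E/c² = 175 u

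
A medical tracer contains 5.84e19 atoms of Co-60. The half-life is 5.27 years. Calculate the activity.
A = λN = 7.681e18 decays/year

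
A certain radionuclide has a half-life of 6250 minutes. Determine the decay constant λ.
λ = ln(2)/t½ = 1.109e-4 minute⁻¹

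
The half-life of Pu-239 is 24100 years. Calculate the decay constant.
λ = ln(2)/t½ = 2.876e-5 year⁻¹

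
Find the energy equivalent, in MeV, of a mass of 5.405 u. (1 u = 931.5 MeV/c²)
E = mc² = 5035 MeV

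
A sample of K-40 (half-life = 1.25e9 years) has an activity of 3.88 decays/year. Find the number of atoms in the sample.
N = A/λ = 6.997e9 atoms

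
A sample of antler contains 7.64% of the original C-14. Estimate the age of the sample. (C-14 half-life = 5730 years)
Age = t½ × log₂(1/ratio) = 21260 years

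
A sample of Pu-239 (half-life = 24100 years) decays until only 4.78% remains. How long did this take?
t = t½ × log₂(N₀/N) = 1.057e5 years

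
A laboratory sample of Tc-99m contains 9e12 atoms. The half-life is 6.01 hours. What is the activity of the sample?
A = λN = 1.038e12 decays/hour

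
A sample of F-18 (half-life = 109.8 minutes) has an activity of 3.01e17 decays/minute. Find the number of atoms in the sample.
N = A/λ = 4.768e19 atoms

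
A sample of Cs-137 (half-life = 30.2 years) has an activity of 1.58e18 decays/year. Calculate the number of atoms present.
N = A/λ = 6.884e19 atoms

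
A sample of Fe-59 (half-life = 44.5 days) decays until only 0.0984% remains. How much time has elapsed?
t = t½ × log₂(N₀/N) = 444.5 days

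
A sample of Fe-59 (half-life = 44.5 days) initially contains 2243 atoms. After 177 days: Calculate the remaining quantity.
N = N₀(1/2)^(t/t½) = 142.4 atoms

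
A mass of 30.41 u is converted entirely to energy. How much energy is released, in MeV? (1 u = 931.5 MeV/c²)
E = mc² = 28330 MeV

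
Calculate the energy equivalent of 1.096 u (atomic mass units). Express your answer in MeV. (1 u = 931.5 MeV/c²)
E = mc² = 1021 MeV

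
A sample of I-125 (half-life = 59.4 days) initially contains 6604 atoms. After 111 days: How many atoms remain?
N = N₀(1/2)^(t/t½) = 1808 atoms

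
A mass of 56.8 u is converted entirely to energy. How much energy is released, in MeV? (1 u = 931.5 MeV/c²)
E = mc² = 52910 MeV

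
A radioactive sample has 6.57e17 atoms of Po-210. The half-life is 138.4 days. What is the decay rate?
A = λN = 3.29e15 decays/day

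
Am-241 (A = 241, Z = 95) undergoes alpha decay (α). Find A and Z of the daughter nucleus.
Daughter: A = 237, Z = 93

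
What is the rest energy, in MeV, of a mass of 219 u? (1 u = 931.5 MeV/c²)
E = mc² = 2.04e5 MeV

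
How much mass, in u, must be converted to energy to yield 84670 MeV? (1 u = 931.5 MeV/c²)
m = E/c² = 90.9 u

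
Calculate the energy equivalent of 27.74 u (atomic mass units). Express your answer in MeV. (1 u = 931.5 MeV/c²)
E = mc² = 25840 MeV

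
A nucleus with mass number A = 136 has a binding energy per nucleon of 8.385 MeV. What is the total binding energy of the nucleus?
B.E. = 8.385 × 136 = 1140 MeV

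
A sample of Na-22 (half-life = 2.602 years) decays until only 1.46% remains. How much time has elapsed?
t = t½ × log₂(N₀/N) = 15.87 years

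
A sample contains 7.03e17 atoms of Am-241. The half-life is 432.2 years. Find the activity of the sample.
A = λN = 1.127e15 decays/year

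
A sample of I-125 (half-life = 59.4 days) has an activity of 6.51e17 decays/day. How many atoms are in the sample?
N = A/λ = 5.579e19 atoms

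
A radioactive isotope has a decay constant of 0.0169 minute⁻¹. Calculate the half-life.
t½ = ln(2)/λ = 41.01 minutes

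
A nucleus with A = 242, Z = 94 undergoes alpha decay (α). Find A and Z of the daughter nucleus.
Daughter: A = 238, Z = 92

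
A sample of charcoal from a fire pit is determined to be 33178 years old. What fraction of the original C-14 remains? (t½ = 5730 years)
N/N₀ = (1/2)^(t/t½) = 0.01807 = 1.81%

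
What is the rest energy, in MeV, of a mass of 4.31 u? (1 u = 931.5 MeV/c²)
E = mc² = 4015 MeV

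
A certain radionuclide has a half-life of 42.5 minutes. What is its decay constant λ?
λ = ln(2)/t½ = 0.01631 minute⁻¹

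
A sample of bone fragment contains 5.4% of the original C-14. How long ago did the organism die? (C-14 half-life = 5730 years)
Age = t½ × log₂(1/ratio) = 24130 years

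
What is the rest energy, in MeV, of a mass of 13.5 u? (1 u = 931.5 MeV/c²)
E = mc² = 12580 MeV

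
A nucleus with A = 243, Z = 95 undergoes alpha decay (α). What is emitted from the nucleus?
α particle = ⁴₂He (2 protons + 2 neutrons)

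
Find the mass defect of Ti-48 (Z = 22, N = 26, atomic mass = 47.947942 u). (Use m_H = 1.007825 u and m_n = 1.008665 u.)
Δm = Z·m_H + N·m_n − M = 0.4495 u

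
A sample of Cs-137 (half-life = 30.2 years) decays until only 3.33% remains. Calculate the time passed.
t = t½ × log₂(N₀/N) = 148.2 years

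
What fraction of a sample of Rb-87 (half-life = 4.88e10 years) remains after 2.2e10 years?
N/N₀ = (1/2)^(t/t½) = 0.7316 = 73.2%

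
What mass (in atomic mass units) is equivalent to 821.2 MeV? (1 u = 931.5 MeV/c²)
m = E/c² = 0.8816 u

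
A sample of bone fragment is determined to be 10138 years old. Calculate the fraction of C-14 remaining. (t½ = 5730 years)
N/N₀ = (1/2)^(t/t½) = 0.2934 = 29.3%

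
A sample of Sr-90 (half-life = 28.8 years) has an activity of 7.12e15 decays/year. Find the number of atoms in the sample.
N = A/λ = 2.958e17 atoms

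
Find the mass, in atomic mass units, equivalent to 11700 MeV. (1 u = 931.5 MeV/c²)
m = E/c² = 12.56 u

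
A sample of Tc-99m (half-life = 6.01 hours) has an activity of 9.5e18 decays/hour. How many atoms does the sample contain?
N = A/λ = 8.237e19 atoms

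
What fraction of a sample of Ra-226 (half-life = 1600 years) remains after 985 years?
N/N₀ = (1/2)^(t/t½) = 0.6526 = 65.3%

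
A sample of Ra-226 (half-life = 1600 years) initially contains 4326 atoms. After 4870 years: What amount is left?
N = N₀(1/2)^(t/t½) = 524.6 atoms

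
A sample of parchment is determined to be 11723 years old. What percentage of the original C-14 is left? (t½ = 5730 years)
N/N₀ = (1/2)^(t/t½) = 0.2422 = 24.2%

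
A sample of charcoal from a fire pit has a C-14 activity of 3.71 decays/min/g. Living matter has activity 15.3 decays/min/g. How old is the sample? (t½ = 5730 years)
Age = t½ × log₂(A₀/A) = 11710 years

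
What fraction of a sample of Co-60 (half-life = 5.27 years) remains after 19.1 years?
N/N₀ = (1/2)^(t/t½) = 0.08109 = 8.11%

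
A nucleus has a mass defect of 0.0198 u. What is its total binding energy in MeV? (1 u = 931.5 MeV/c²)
B.E. = Δm × 931.5 = 18.44 MeV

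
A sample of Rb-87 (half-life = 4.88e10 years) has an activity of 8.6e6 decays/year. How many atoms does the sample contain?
N = A/λ = 6.055e17 atoms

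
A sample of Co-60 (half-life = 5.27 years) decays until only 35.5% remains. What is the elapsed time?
t = t½ × log₂(N₀/N) = 7.874 years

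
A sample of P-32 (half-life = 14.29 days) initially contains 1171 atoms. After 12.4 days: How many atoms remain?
N = N₀(1/2)^(t/t½) = 641.7 atoms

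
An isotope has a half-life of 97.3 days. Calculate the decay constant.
λ = ln(2)/t½ = 0.007124 day⁻¹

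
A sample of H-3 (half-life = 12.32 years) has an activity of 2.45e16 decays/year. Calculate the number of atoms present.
N = A/λ = 4.355e17 atoms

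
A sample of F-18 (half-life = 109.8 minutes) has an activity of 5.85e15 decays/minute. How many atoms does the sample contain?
N = A/λ = 9.267e17 atoms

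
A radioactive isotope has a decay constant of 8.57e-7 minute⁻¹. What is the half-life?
t½ = ln(2)/λ = 8.088e5 minutes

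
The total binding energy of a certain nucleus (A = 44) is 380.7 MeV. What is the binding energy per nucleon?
B.E./A = 380.7/44 = 8.652 MeV/nucleon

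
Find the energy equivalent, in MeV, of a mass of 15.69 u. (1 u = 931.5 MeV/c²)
E = mc² = 14620 MeV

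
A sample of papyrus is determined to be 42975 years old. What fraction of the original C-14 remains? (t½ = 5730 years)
N/N₀ = (1/2)^(t/t½) = 0.005524 = 0.552%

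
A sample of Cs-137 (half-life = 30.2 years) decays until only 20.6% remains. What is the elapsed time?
t = t½ × log₂(N₀/N) = 68.83 years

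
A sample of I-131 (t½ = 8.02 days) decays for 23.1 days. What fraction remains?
N/N₀ = (1/2)^(t/t½) = 0.1358 = 13.6%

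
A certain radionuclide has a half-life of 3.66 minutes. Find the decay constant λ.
λ = ln(2)/t½ = 0.1894 minute⁻¹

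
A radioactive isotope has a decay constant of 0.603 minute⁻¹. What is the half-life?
t½ = ln(2)/λ = 1.149 minutes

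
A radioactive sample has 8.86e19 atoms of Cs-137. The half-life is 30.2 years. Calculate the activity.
A = λN = 2.034e18 decays/year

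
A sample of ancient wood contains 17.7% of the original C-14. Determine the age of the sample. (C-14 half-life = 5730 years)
Age = t½ × log₂(1/ratio) = 14310 years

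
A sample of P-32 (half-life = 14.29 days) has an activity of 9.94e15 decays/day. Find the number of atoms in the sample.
N = A/λ = 2.049e17 atoms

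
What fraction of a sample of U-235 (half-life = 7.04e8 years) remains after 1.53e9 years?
N/N₀ = (1/2)^(t/t½) = 0.2217 = 22.2%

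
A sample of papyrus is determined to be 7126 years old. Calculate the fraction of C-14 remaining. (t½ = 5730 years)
N/N₀ = (1/2)^(t/t½) = 0.4223 = 42.2%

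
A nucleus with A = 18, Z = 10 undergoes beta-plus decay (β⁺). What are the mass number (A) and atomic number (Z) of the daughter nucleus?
Daughter: A = 18, Z = 9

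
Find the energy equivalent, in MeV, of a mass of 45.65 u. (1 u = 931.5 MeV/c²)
E = mc² = 42520 MeV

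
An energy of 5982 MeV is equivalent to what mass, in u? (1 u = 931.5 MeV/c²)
m = E/c² = 6.422 u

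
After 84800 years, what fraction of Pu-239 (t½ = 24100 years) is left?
N/N₀ = (1/2)^(t/t½) = 0.08725 = 8.73%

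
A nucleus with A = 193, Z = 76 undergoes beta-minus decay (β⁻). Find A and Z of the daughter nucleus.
Daughter: A = 193, Z = 77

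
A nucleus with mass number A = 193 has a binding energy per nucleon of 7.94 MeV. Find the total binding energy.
B.E. = 7.94 × 193 = 1532 MeV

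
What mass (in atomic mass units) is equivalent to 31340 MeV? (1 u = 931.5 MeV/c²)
m = E/c² = 33.64 u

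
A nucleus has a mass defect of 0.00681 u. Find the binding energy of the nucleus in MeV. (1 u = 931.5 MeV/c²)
B.E. = Δm × 931.5 = 6.344 MeV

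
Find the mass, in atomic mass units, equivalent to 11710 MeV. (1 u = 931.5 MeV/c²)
m = E/c² = 12.57 u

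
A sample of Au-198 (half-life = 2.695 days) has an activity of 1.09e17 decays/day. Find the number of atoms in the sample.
N = A/λ = 4.238e17 atoms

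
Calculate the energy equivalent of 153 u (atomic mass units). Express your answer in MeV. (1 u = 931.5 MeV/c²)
E = mc² = 1.425e5 MeV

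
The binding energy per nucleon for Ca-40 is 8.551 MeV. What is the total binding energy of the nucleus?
B.E. = 8.551 × 40 = 342 MeV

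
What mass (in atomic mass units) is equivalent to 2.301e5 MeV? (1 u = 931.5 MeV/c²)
m = E/c² = 247 u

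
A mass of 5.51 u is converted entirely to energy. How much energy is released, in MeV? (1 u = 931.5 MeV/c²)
E = mc² = 5133 MeV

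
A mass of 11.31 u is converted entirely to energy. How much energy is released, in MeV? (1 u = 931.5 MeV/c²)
E = mc² = 10540 MeV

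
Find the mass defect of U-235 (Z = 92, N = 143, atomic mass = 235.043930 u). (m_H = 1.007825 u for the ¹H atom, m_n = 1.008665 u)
Δm = Z·m_H + N·m_n − M = 1.915 u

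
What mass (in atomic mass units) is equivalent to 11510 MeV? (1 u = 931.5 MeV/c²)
m = E/c² = 12.36 u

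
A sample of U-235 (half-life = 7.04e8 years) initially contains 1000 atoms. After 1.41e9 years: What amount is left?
N = N₀(1/2)^(t/t½) = 249.5 atoms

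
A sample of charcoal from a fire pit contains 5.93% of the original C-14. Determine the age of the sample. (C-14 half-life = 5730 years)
Age = t½ × log₂(1/ratio) = 23350 years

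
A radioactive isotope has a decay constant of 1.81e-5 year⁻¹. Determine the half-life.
t½ = ln(2)/λ = 38300 years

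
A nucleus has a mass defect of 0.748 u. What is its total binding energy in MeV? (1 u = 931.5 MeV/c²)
B.E. = Δm × 931.5 = 696.8 MeV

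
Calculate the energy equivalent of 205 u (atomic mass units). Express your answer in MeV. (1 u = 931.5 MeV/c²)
E = mc² = 1.91e5 MeV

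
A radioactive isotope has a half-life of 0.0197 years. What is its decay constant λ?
λ = ln(2)/t½ = 35.19 year⁻¹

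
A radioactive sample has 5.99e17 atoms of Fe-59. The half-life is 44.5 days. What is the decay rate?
A = λN = 9.33e15 decays/day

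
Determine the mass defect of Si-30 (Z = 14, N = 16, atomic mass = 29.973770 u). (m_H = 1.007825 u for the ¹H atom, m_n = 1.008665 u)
Δm = Z·m_H + N·m_n − M = 0.2744 u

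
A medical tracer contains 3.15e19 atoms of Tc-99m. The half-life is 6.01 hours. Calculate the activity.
A = λN = 3.633e18 decays/hour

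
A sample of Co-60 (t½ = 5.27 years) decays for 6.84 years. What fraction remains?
N/N₀ = (1/2)^(t/t½) = 0.4067 = 40.7%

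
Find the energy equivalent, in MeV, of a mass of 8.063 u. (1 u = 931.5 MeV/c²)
E = mc² = 7511 MeV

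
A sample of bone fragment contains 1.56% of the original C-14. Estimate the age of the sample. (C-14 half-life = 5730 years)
Age = t½ × log₂(1/ratio) = 34390 years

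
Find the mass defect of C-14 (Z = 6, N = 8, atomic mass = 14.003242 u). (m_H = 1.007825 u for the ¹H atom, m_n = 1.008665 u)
Δm = Z·m_H + N·m_n − M = 0.113 u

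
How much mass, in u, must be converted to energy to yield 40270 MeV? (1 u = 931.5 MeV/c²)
m = E/c² = 43.23 u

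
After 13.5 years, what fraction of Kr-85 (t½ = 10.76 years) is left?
N/N₀ = (1/2)^(t/t½) = 0.4191 = 41.9%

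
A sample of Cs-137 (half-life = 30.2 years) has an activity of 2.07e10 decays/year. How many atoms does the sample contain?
N = A/λ = 9.019e11 atoms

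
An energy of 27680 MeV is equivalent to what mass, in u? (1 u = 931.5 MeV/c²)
m = E/c² = 29.72 u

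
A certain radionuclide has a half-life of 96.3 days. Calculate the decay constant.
λ = ln(2)/t½ = 0.007198 day⁻¹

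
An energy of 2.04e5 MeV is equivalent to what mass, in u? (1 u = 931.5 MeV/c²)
m = E/c² = 219 u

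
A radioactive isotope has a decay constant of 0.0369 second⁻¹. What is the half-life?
t½ = ln(2)/λ = 18.78 seconds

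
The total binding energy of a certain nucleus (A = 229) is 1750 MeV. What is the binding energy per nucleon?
B.E./A = 1750/229 = 7.642 MeV/nucleon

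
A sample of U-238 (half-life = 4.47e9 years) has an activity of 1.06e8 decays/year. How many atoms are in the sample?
N = A/λ = 6.836e17 atoms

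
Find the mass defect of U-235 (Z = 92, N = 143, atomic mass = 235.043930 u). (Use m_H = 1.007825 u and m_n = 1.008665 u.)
Δm = Z·m_H + N·m_n − M = 1.915 u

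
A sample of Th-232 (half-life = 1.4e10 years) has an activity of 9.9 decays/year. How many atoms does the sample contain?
N = A/λ = 2e11 atoms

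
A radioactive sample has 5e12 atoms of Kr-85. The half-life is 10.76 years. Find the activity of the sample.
A = λN = 3.221e11 decays/year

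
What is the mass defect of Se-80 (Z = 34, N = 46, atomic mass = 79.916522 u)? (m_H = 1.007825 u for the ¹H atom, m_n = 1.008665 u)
Δm = Z·m_H + N·m_n − M = 0.7481 u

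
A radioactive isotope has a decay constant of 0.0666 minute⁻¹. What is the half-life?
t½ = ln(2)/λ = 10.41 minutes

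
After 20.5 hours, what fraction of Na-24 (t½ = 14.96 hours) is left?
N/N₀ = (1/2)^(t/t½) = 0.3868 = 38.7%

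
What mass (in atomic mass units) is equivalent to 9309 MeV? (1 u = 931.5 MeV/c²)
m = E/c² = 9.994 u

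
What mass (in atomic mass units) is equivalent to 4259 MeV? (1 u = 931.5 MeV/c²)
m = E/c² = 4.572 u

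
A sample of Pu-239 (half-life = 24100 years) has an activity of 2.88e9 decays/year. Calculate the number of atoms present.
N = A/λ = 1.001e14 atoms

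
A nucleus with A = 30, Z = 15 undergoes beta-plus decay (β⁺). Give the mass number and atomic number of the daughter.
Daughter: A = 30, Z = 14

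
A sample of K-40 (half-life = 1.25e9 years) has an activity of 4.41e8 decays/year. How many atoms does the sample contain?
N = A/λ = 7.953e17 atoms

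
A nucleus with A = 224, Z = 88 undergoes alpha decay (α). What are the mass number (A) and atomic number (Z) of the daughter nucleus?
Daughter: A = 220, Z = 86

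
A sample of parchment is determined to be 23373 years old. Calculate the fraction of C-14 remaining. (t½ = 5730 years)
N/N₀ = (1/2)^(t/t½) = 0.05917 = 5.92%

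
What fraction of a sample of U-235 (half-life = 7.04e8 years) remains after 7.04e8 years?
N/N₀ = (1/2)^(t/t½) = 0.5 = 50%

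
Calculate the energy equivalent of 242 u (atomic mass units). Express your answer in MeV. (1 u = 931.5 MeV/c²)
E = mc² = 2.254e5 MeV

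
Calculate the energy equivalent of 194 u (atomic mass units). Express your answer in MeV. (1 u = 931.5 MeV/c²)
E = mc² = 1.807e5 MeV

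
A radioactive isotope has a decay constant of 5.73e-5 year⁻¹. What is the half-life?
t½ = ln(2)/λ = 12100 years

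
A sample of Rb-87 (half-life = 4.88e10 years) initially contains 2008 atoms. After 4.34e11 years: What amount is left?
N = N₀(1/2)^(t/t½) = 4.223 atoms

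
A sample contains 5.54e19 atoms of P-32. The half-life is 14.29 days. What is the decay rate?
A = λN = 2.687e18 decays/day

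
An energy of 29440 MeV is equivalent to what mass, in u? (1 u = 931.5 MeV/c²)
m = E/c² = 31.6 u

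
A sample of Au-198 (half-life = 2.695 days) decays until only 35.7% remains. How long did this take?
t = t½ × log₂(N₀/N) = 4.005 days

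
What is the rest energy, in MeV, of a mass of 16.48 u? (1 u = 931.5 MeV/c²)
E = mc² = 15350 MeV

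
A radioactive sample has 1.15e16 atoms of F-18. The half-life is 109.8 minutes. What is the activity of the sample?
A = λN = 7.26e13 decays/minute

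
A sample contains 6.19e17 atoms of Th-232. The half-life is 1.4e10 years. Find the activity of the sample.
A = λN = 3.065e7 decays/year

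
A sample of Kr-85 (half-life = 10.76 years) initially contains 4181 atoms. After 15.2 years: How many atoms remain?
N = N₀(1/2)^(t/t½) = 1570 atoms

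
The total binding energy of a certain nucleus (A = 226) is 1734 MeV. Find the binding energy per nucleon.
B.E./A = 1734/226 = 7.673 MeV/nucleon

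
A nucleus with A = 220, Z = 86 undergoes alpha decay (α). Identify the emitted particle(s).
α particle = ⁴₂He (2 protons + 2 neutrons)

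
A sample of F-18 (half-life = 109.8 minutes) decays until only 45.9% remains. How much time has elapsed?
t = t½ × log₂(N₀/N) = 123.4 minutes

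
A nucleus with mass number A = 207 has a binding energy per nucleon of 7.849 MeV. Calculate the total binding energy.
B.E. = 7.849 × 207 = 1625 MeV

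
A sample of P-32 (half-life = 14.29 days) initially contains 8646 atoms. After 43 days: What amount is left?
N = N₀(1/2)^(t/t½) = 1074 atoms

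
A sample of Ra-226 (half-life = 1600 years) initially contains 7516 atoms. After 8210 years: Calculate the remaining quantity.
N = N₀(1/2)^(t/t½) = 214.5 atoms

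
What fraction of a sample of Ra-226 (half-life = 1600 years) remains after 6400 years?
N/N₀ = (1/2)^(t/t½) = 0.0625 = 6.25%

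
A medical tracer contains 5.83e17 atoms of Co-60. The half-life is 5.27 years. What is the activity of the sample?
A = λN = 7.668e16 decays/year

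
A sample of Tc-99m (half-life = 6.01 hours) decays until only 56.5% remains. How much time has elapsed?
t = t½ × log₂(N₀/N) = 4.95 hours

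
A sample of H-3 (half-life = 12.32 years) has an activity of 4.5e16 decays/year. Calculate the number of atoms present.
N = A/λ = 7.998e17 atoms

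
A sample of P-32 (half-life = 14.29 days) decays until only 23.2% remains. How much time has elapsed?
t = t½ × log₂(N₀/N) = 30.12 days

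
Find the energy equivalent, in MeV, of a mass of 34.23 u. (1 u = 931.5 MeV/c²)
E = mc² = 31890 MeV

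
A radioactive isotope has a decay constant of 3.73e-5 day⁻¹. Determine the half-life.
t½ = ln(2)/λ = 18580 days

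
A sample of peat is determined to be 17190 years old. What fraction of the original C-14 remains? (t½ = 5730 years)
N/N₀ = (1/2)^(t/t½) = 0.125 = 12.5%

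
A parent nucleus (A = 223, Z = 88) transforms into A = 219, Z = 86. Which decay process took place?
ΔA = -4, ΔZ = -2 ⇒ alpha decay (α)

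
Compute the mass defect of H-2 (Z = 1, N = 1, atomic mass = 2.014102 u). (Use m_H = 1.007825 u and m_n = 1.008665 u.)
Δm = Z·m_H + N·m_n − M = 0.002388 u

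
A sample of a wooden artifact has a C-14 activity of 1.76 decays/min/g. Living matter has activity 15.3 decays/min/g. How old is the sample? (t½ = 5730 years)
Age = t½ × log₂(A₀/A) = 17880 years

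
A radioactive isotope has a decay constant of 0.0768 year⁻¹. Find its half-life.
t½ = ln(2)/λ = 9.025 years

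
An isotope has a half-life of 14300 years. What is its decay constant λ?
λ = ln(2)/t½ = 4.847e-5 year⁻¹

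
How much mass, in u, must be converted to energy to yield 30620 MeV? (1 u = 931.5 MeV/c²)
m = E/c² = 32.87 u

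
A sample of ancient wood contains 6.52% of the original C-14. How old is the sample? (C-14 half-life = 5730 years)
Age = t½ × log₂(1/ratio) = 22570 years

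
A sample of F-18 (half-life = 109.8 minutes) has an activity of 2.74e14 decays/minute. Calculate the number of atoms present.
N = A/λ = 4.34e16 atoms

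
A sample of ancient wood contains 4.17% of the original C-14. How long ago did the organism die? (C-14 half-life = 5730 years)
Age = t½ × log₂(1/ratio) = 26270 years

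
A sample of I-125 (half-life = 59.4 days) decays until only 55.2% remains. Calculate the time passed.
t = t½ × log₂(N₀/N) = 50.92 days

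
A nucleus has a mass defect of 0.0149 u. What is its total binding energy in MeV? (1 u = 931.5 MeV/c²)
B.E. = Δm × 931.5 = 13.88 MeV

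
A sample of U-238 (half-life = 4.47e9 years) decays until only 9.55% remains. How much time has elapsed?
t = t½ × log₂(N₀/N) = 1.515e10 years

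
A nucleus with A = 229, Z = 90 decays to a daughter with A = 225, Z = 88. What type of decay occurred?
ΔA = -4, ΔZ = -2 ⇒ alpha decay (α)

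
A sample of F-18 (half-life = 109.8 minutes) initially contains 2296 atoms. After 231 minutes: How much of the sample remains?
N = N₀(1/2)^(t/t½) = 534.1 atoms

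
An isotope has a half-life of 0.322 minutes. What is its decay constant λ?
λ = ln(2)/t½ = 2.153 minute⁻¹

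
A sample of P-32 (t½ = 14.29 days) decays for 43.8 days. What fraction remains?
N/N₀ = (1/2)^(t/t½) = 0.1195 = 11.9%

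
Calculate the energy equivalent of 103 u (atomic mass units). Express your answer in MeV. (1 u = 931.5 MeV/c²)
E = mc² = 95940 MeV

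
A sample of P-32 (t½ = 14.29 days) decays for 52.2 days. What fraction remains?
N/N₀ = (1/2)^(t/t½) = 0.0795 = 7.95%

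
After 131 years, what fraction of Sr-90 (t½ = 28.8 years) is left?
N/N₀ = (1/2)^(t/t½) = 0.04273 = 4.27%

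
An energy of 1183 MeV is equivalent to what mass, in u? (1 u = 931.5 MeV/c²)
m = E/c² = 1.27 u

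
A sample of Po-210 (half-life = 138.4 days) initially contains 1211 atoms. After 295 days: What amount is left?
N = N₀(1/2)^(t/t½) = 276.4 atoms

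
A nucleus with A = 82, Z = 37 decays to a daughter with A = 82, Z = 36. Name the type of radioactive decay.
ΔA = 0, ΔZ = -1 ⇒ beta-plus decay (β⁺) or electron capture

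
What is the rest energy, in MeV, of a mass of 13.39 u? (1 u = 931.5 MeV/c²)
E = mc² = 12470 MeV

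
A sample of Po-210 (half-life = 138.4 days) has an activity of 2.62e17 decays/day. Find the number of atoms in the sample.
N = A/λ = 5.231e19 atoms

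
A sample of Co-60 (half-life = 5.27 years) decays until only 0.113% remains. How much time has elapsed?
t = t½ × log₂(N₀/N) = 51.59 years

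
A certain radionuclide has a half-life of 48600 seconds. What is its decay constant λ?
λ = ln(2)/t½ = 1.426e-5 second⁻¹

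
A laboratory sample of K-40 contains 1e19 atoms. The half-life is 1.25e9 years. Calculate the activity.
A = λN = 5.545e9 decays/year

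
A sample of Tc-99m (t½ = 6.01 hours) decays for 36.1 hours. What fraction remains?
N/N₀ = (1/2)^(t/t½) = 0.01555 = 1.56%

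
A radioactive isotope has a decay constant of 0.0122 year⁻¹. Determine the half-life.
t½ = ln(2)/λ = 56.82 years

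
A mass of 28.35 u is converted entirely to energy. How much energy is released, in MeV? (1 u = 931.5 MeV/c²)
E = mc² = 26410 MeV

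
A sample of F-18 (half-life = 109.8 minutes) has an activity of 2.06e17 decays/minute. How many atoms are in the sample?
N = A/λ = 3.263e19 atoms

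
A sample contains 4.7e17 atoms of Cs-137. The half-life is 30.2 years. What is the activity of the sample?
A = λN = 1.079e16 decays/year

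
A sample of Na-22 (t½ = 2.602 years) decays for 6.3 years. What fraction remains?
N/N₀ = (1/2)^(t/t½) = 0.1867 = 18.7%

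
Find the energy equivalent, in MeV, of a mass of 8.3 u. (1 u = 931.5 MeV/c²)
E = mc² = 7731 MeV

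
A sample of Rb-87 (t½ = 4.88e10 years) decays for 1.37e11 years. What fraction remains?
N/N₀ = (1/2)^(t/t½) = 0.1429 = 14.3%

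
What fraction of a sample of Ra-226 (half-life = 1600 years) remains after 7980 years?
N/N₀ = (1/2)^(t/t½) = 0.03152 = 3.15%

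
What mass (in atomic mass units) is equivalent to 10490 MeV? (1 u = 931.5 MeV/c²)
m = E/c² = 11.26 u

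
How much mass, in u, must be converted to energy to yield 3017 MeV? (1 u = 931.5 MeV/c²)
m = E/c² = 3.239 u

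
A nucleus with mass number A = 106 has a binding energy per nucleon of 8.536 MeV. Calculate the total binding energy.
B.E. = 8.536 × 106 = 904.8 MeV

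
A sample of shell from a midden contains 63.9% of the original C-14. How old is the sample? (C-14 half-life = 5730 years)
Age = t½ × log₂(1/ratio) = 3702 years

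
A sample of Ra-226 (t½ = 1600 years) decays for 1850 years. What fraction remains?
N/N₀ = (1/2)^(t/t½) = 0.4487 = 44.9%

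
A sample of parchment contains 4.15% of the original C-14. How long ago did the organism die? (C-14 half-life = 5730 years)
Age = t½ × log₂(1/ratio) = 26300 years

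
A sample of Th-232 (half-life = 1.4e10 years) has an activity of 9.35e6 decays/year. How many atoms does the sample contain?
N = A/λ = 1.888e17 atoms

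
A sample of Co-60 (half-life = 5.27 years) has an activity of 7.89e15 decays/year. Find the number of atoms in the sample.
N = A/λ = 5.999e16 atoms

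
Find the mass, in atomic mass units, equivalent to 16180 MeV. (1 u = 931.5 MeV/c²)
m = E/c² = 17.37 u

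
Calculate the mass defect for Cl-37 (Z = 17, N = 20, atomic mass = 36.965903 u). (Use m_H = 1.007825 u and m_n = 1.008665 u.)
Δm = Z·m_H + N·m_n − M = 0.3404 u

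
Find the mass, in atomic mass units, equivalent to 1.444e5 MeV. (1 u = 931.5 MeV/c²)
m = E/c² = 155 u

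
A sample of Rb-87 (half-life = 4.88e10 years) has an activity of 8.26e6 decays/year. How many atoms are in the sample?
N = A/λ = 5.815e17 atoms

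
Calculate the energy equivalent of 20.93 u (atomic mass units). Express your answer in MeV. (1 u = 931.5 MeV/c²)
E = mc² = 19500 MeV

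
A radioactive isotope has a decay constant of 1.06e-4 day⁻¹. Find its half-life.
t½ = ln(2)/λ = 6539 days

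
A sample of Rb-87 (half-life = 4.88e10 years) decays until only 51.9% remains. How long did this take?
t = t½ × log₂(N₀/N) = 4.617e10 years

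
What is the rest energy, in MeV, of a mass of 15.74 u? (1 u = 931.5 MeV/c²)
E = mc² = 14660 MeV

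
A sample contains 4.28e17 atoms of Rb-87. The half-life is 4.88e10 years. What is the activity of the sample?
A = λN = 6.079e6 decays/year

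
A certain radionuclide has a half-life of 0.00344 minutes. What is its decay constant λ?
λ = ln(2)/t½ = 201.5 minute⁻¹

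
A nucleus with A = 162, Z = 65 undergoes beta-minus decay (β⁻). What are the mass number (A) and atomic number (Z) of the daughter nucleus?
Daughter: A = 162, Z = 66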